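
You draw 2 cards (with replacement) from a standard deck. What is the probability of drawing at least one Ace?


P(not a Ace) = 48/52 = 12/13
P(none in 2 draws) = (12/13)^2 = 144/169
P(≥1 Ace) = 1 - 144/169 = 25/169

P = 25/169 ≈ 14.79%


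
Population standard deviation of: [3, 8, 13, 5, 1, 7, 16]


Mean = 53/7
  (3-53/7)²=1024/49
  (8-53/7)²=9/49
  (13-53/7)²=1444/49
  (5-53/7)²=324/49
  (1-53/7)²=2116/49
  (7-53/7)²=16/49
  (16-53/7)²=3481/49
Σ(x-μ)² = 1202/7
σ² = (1202/7)/7 = 1202/49

σ = √(1202/49) ≈ 4.9528


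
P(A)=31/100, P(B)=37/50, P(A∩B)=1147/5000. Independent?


P(A)×P(B) = 1147/5000
P(A∩B) = 1147/5000
Equal ✓ → Independent

Yes, independent


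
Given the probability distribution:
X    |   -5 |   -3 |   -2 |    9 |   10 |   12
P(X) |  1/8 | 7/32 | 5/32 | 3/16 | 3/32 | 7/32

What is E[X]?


E[X] = Σ x·P(X=x)
= (-5)×(1/8) + (-3)×(7/32) + (-2)×(5/32) + (9)×(3/16) + (10)×(3/32) + (12)×(7/32)
= 117/32

E[X] = 117/32


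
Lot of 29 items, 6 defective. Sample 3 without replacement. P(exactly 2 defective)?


Hypergeometric: C(6,2)×C(23,1)/C(29,3)
= 15×23/3654 = 115/1218

P(X=2) = 115/1218 ≈ 9.44%


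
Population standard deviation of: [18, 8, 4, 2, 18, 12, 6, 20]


Mean = 88/8 = 11
  (18-11)²=49
  (8-11)²=9
  (4-11)²=49
  (2-11)²=81
  (18-11)²=49
  (12-11)²=1
  (6-11)²=25
  (20-11)²=81
Σ(x-μ)² = 344
σ² = 344/8 = 43

σ = √(43) ≈ 6.5574


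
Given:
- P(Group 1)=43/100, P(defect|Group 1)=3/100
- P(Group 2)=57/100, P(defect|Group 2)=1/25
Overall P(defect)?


P(B) = Σ P(B|Aᵢ)×P(Aᵢ)
  3/100×43/100 = 129/10000
  1/25×57/100 = 57/2500
Sum = 357/10000

P(defect) = 357/10000 ≈ 3.57%


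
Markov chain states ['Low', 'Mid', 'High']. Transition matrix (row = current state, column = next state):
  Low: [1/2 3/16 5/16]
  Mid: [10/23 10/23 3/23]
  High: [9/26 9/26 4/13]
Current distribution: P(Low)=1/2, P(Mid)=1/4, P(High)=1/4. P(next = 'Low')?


P(next=Low) = Σᵢ P(now=i)×P(i→Low)
= 1/2×1/2 + 1/4×10/23 + 1/4×9/26
= 1/4 + 5/46 + 9/104 = 1065/2392

P = 1065/2392 ≈ 0.4452


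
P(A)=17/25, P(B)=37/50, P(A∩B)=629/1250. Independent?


P(A)×P(B) = 629/1250
P(A∩B) = 629/1250
Equal ✓ → Independent

Yes, independent


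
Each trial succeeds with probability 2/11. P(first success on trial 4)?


Geometric: P(X=4) = (1-p)^(k-1)×p = (9/11)^3×2/11 = 1458/14641

P(X=4) = 1458/14641 ≈ 9.96%


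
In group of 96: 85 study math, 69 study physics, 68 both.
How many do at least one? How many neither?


|A∪B| = 85+69-68 = 86
Neither = 96-86 = 10

At least one: 86; Neither: 10


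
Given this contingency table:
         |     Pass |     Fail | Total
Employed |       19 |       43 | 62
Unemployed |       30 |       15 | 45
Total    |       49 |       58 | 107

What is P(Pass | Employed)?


P(Pass | Employed) = 19/(19+43) = 19/62

P(Pass|Employed) = 19/62 ≈ 30.65%


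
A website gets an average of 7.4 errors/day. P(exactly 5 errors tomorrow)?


Poisson(λ=7.4): P(X=5) = e^(-λ)×λ^k/k!
= e^(-7.4) × 7.4^5 / 5!
≈ 0.0006112527611 × 22190.06624 / 120 ≈ 0.113031

P(X=5) ≈ 0.113031 ≈ 11.30%


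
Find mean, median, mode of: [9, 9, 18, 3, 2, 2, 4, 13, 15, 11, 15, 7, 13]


Sorted: [2, 2, 3, 4, 7, 9, 9, 11, 13, 13, 15, 15, 18]
Mean = 121/13
Median = 9
Freq: {9: 2, 18: 1, 3: 1, 2: 2, 4: 1, 13: 2, 15: 2, 11: 1, 7: 1}
Mode: [2, 9, 13, 15]

Mean=121/13, Median=9, Mode=[2, 9, 13, 15]


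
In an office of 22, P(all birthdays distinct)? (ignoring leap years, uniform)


P(all different) = Π(365-i)/365 for i=0..21
= (365/365)×(364/365)×...×(344/365)
= 0.524305

P ≈ 0.5243 ≈ 52.43%


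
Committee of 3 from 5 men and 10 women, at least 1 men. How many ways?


Count by #men:
  1M,2W: C(5,1)×C(10,2)=225
  2M,1W: C(5,2)×C(10,1)=100
  3M,0W: C(5,3)×C(10,0)=10
Total = 335

335


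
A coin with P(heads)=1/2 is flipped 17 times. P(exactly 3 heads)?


Binomial: P(X=3) = C(17,3)×p^3×(1-p)^14
= 680 × 1/8 × 1/16384 = 85/16384

P(X=3) = 85/16384 ≈ 0.52%


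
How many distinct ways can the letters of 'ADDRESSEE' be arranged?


Letters: 9, freq: {'A': 1, 'D': 2, 'R': 1, 'E': 3, 'S': 2}
9!/(1!×2!×1!×3!×2!) = 362880/24 = 15120

15120


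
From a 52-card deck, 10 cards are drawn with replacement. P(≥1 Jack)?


P(not a Jack) = 48/52 = 12/13
P(none in 10 draws) = (12/13)^10 = 61917364224/137858491849
P(≥1 Jack) = 1 - 61917364224/137858491849 = 75941127625/137858491849

P = 75941127625/137858491849 ≈ 55.09%


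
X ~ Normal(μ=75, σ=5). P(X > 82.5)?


z = (82.5-75)/5 = 1.5
P(X > 82.5) = 1 - P(Z ≤ 1.5) = 1 - 0.9332 = 0.0668

P(X > 82.5) ≈ 0.0668


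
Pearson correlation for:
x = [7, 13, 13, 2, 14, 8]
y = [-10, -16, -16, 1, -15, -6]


n=6, Σx=57, Σy=-62, Σxy=-742, Σx²=651, Σy²=874
r = (6×(-742) - 57×(-62))/√((6×651 - 57²)(6×874 - (-62)²))
= -918/√(657×1400) = -918/√919800 ≈ -918/959.0620 ≈ -0.9572

r ≈ -0.9572


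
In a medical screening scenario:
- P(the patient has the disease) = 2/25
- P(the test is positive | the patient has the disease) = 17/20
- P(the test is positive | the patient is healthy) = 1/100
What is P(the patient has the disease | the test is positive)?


Using Bayes' theorem:
P(A|B) = P(B|A)·P(A) / P(B)

P(the test is positive) = 17/20 × 2/25 + 1/100 × 23/25
= 17/250 + 23/2500 = 193/2500

P(the patient has the disease|the test is positive) = (17/250) / (193/2500) = 170/193

P(the patient has the disease|the test is positive) = 170/193 ≈ 88.08%


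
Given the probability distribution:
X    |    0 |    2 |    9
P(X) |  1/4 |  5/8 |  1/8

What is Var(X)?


E[X] = 19/8
E[X²] = 101/8
Var(X) = E[X²] - (E[X])² = 101/8 - 361/64 = 447/64

Var(X) = 447/64 ≈ 6.9844


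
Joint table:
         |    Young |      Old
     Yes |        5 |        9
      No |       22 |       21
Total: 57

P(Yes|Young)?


P(Yes|Young) = 5/(5+22) = 5/27

P = 5/27 ≈ 18.52%


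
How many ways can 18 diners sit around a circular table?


Circular arrangements of 18 distinct objects: fix one position to break rotational symmetry.
(n-1)! = 17! = 355687428096000

355687428096000


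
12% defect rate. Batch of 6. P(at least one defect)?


P(all good) = (22/25)^6 = 113379904/244140625
P(≥1 defect) = 130760721/244140625

P = 130760721/244140625 ≈ 53.56%


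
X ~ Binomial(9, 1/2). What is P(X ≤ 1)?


P(X ≤ 1) = Σ P(X=i) for i=0..1
P(X=0) = 1/512
P(X=1) = 9/512
Sum = 5/256

P(X ≤ 1) = 5/256 ≈ 1.95%


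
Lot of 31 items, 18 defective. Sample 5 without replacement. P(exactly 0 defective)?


Hypergeometric: C(18,0)×C(13,5)/C(31,5)
= 1×1287/169911 = 143/18879

P(X=0) = 143/18879 ≈ 0.76%


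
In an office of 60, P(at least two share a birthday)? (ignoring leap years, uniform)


P(all different) = Π(365-i)/365 for i=0..59
= 0.005877
P(match) = 1 - 0.005877 = 0.994123

P ≈ 0.9941 ≈ 99.41%


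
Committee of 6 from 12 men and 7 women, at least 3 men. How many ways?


Count by #men:
  3M,3W: C(12,3)×C(7,3)=7700
  4M,2W: C(12,4)×C(7,2)=10395
  5M,1W: C(12,5)×C(7,1)=5544
  6M,0W: C(12,6)×C(7,0)=924
Total = 24563

24563


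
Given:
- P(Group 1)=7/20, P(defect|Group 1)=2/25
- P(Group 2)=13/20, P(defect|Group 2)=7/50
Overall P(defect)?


P(B) = Σ P(B|Aᵢ)×P(Aᵢ)
  2/25×7/20 = 7/250
  7/50×13/20 = 91/1000
Sum = 119/1000

P(defect) = 119/1000 ≈ 11.90%


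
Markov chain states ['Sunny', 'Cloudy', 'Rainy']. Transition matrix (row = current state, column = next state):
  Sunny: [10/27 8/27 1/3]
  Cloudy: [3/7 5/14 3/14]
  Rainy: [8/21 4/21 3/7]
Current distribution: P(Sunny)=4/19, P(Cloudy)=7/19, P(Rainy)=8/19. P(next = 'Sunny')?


P(next=Sunny) = Σᵢ P(now=i)×P(i→Sunny)
= 4/19×10/27 + 7/19×3/7 + 8/19×8/21
= 40/513 + 3/19 + 64/399 = 1423/3591

P = 1423/3591 ≈ 0.3963


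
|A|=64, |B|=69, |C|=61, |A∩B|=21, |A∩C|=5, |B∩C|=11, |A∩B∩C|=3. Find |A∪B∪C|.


|A∪B∪C| = 64+69+61-21-5-11+3 = 160

|A∪B∪C| = 160


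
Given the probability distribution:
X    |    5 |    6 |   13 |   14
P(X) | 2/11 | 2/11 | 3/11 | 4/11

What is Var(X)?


E[X] = 117/11
E[X²] = 1413/11
Var(X) = E[X²] - (E[X])² = 1413/11 - 13689/121 = 1854/121

Var(X) = 1854/121 ≈ 15.3223


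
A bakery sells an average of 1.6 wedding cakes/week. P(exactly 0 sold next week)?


Poisson(λ=1.6): P(X=0) = e^(-λ)×λ^k/k!
= e^(-1.6) × 1.6^0 / 0!
≈ 0.201896518 × 1 / 1 ≈ 0.201897

P(X=0) ≈ 0.201897 ≈ 20.19%


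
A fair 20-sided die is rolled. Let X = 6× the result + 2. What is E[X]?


E[die] = (1+20)/2 = 21/2
E[X] = 6×21/2 + 2 = 65

E[X] = 65


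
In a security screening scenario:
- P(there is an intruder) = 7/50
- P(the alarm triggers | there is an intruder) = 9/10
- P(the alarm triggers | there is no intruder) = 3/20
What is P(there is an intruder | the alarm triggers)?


Using Bayes' theorem:
P(A|B) = P(B|A)·P(A) / P(B)

P(the alarm triggers) = 9/10 × 7/50 + 3/20 × 43/50
= 63/500 + 129/1000 = 51/200

P(there is an intruder|the alarm triggers) = (63/500) / (51/200) = 42/85

P(there is an intruder|the alarm triggers) = 42/85 ≈ 49.41%


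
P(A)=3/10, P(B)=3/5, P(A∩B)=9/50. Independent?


P(A)×P(B) = 9/50
P(A∩B) = 9/50
Equal ✓ → Independent

Yes, independent


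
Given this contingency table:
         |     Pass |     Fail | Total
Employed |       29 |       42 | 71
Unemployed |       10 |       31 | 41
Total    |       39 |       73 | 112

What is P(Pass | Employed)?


P(Pass | Employed) = 29/(29+42) = 29/71

P(Pass|Employed) = 29/71 ≈ 40.85%


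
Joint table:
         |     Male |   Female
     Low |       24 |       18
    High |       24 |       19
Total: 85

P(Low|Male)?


P(Low|Male) = 24/(24+24) = 24/48 = 1/2

P = 1/2 ≈ 50.00%


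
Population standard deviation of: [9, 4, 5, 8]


Mean = 26/4 = 13/2
  (9-13/2)²=25/4
  (4-13/2)²=25/4
  (5-13/2)²=9/4
  (8-13/2)²=9/4
Σ(x-μ)² = 17
σ² = 17/4

σ = √(17/4) ≈ 2.0616


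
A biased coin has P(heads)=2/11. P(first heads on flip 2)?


Geometric: P(X=2) = (1-p)^(k-1)×p = (9/11)^1×2/11 = 18/121

P(X=2) = 18/121 ≈ 14.88%


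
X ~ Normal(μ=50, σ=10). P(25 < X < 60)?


z₁=(25-50)/10=-2.5, z₂=(60-50)/10=1.0
P = Φ(1.0) - Φ(-2.5) = 0.841345 - 0.006210 = 0.835135 ≈ 0.8351

P(25 < X < 60) ≈ 0.8351


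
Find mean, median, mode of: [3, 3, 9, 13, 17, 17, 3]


Sorted: [3, 3, 3, 9, 13, 17, 17]
Mean = 65/7
Median = 9
Freq: {3: 3, 9: 1, 13: 1, 17: 2}
Mode: [3]

Mean=65/7, Median=9, Mode=3


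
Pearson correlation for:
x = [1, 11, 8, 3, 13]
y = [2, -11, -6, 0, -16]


n=5, Σx=36, Σy=-31, Σxy=-375, Σx²=364, Σy²=417
r = (5×(-375) - 36×(-31))/√((5×364 - 36²)(5×417 - (-31)²))
= -759/√(524×1124) = -759/√588976 ≈ -759/767.4477 ≈ -0.9890

r ≈ -0.9890


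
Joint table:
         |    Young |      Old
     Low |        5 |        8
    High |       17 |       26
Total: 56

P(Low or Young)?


P(Low∨Young) = P(Low) + P(Young) - P(Low∧Young)
= (13 + 22 - 5)/56 = 30/56 = 15/28

P = 15/28 ≈ 53.57%


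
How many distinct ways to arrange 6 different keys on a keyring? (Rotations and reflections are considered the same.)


Free circular arrangements: rotations and reflections both identified.
(n-1)!/2 = 5!/2 = 120/2 = 60

60


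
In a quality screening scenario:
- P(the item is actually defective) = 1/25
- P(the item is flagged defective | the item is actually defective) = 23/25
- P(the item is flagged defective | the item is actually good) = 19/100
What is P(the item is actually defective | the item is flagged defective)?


Using Bayes' theorem:
P(A|B) = P(B|A)·P(A) / P(B)

P(the item is flagged defective) = 23/25 × 1/25 + 19/100 × 24/25
= 23/625 + 114/625 = 137/625

P(the item is actually defective|the item is flagged defective) = (23/625) / (137/625) = 23/137

P(the item is actually defective|the item is flagged defective) = 23/137 ≈ 16.79%


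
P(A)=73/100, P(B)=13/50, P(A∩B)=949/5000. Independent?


P(A)×P(B) = 949/5000
P(A∩B) = 949/5000
Equal ✓ → Independent

Yes, independent


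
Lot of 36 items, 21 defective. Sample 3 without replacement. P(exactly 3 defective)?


Hypergeometric: C(21,3)×C(15,0)/C(36,3)
= 1330×1/7140 = 19/102

P(X=3) = 19/102 ≈ 18.63%


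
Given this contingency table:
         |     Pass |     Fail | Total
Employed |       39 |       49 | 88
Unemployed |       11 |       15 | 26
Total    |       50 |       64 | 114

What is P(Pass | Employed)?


P(Pass | Employed) = 39/(39+49) = 39/88

P(Pass|Employed) = 39/88 ≈ 44.32%


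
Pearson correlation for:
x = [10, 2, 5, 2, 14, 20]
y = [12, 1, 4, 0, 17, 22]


n=6, Σx=53, Σy=56, Σxy=820, Σx²=729, Σy²=934
r = (6×820 - 53×56)/√((6×729 - 53²)(6×934 - 56²))
= 1952/√(1565×2468) = 1952/√3862420 ≈ 1952/1965.3040 ≈ 0.9932

r ≈ 0.9932


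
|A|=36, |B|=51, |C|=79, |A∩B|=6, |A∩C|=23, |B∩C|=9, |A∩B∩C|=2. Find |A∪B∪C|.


|A∪B∪C| = 36+51+79-6-23-9+2 = 130

|A∪B∪C| = 130


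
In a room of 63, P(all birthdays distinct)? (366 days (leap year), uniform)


P(all different) = Π(366-i)/366 for i=0..62
= (366/366)×(365/366)×...×(304/366)
= 0.003452

P ≈ 0.0035 ≈ 0.35%


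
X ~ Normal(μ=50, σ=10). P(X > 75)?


z = (75-50)/10 = 2.5
P(X > 75) = 1 - P(Z ≤ 2.5) = 1 - 0.9938 = 0.0062

P(X > 75) ≈ 0.0062


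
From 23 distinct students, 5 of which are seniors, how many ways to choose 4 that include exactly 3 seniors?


Choose 3 of the 5 seniors and 1 of the other 18 students:
C(5,3)×C(18,1) = 10×18 = 180

180


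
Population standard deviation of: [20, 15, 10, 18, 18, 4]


Mean = 85/6
  (20-85/6)²=1225/36
  (15-85/6)²=25/36
  (10-85/6)²=625/36
  (18-85/6)²=529/36
  (18-85/6)²=529/36
  (4-85/6)²=3721/36
Σ(x-μ)² = 1109/6
σ² = (1109/6)/6 = 1109/36

σ = √(1109/36) ≈ 5.5503


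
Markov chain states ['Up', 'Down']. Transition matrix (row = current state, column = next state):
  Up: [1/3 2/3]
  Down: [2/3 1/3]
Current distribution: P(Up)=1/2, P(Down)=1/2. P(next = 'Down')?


P(next=Down) = Σᵢ P(now=i)×P(i→Down)
= 1/2×2/3 + 1/2×1/3
= 1/3 + 1/6 = 1/2

P = 1/2 ≈ 0.5000


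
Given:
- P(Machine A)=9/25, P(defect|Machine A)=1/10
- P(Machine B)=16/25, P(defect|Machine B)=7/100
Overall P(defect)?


P(B) = Σ P(B|Aᵢ)×P(Aᵢ)
  1/10×9/25 = 9/250
  7/100×16/25 = 28/625
Sum = 101/1250

P(defect) = 101/1250 ≈ 8.08%


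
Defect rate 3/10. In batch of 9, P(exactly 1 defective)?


Binomial: P(X=1) = C(9,1)×p^1×(1-p)^8
= 9 × 3/10 × 5764801/100000000 = 155649627/1000000000

P(X=1) = 155649627/1000000000 ≈ 15.56%


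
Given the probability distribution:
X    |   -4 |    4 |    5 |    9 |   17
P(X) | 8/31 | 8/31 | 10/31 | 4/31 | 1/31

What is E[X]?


E[X] = Σ x·P(X=x)
= (-4)×(8/31) + (4)×(8/31) + (5)×(10/31) + (9)×(4/31) + (17)×(1/31)
= 103/31

E[X] = 103/31


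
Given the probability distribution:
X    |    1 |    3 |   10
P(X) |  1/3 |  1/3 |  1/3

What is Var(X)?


E[X] = 14/3
E[X²] = 110/3
Var(X) = E[X²] - (E[X])² = 110/3 - 196/9 = 134/9

Var(X) = 134/9 ≈ 14.8889


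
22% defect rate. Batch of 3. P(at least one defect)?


P(all good) = (39/50)^3 = 59319/125000
P(≥1 defect) = 65681/125000

P = 65681/125000 ≈ 52.54%


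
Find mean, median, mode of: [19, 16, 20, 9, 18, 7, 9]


Sorted: [7, 9, 9, 16, 18, 19, 20]
Mean = 98/7 = 14
Median = 16
Freq: {19: 1, 16: 1, 20: 1, 9: 2, 18: 1, 7: 1}
Mode: [9]

Mean=14, Median=16, Mode=9


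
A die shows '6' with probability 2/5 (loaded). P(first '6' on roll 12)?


Geometric: P(X=12) = (1-p)^(k-1)×p = (3/5)^11×2/5 = 354294/244140625

P(X=12) = 354294/244140625 ≈ 0.15%


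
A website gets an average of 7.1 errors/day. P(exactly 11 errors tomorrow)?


Poisson(λ=7.1): P(X=11) = e^(-λ)×λ^k/k!
= e^(-7.1) × 7.1^11 / 11!
≈ 0.0008251049233 × 2311222921.22 / 39916800 ≈ 0.047774

P(X=11) ≈ 0.047774 ≈ 4.78%


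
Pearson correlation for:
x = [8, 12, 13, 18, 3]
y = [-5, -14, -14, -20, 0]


n=5, Σx=54, Σy=-53, Σxy=-750, Σx²=710, Σy²=817
r = (5×(-750) - 54×(-53))/√((5×710 - 54²)(5×817 - (-53)²))
= -888/√(634×1276) = -888/√808984 ≈ -888/899.4354 ≈ -0.9873

r ≈ -0.9873


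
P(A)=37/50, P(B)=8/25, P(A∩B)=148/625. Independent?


P(A)×P(B) = 148/625
P(A∩B) = 148/625
Equal ✓ → Independent

Yes, independent


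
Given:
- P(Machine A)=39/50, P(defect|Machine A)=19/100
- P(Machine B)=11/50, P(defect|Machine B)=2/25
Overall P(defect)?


P(B) = Σ P(B|Aᵢ)×P(Aᵢ)
  19/100×39/50 = 741/5000
  2/25×11/50 = 11/625
Sum = 829/5000

P(defect) = 829/5000 ≈ 16.58%


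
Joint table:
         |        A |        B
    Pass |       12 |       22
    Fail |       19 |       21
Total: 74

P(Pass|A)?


P(Pass|A) = 12/(12+19) = 12/31

P = 12/31 ≈ 38.71%


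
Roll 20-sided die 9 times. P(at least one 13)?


P(no 13)^9 = (19/20)^9 = 322687697779/512000000000
P(≥1) = 1 - 322687697779/512000000000 = 189312302221/512000000000

P = 189312302221/512000000000 ≈ 36.98%


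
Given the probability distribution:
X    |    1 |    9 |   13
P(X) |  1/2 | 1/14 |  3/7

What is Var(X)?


E[X] = 47/7
E[X²] = 551/7
Var(X) = E[X²] - (E[X])² = 551/7 - 2209/49 = 1648/49

Var(X) = 1648/49 ≈ 33.6327


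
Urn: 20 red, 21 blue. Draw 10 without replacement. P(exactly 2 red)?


Hypergeometric: C(20,2)×C(21,8)/C(41,10)
= 190×203490/1121099408 = 29925/867724

P(X=2) = 29925/867724 ≈ 3.45%


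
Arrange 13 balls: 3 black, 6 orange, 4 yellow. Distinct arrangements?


13!/(3!×6!×4!) = 60060

60060


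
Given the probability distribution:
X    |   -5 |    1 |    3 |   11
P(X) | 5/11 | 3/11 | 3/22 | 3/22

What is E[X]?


E[X] = Σ x·P(X=x)
= (-5)×(5/11) + (1)×(3/11) + (3)×(3/22) + (11)×(3/22)
= -1/11

E[X] = -1/11


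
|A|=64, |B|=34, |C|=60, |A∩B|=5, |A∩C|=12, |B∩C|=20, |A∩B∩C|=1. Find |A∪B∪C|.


|A∪B∪C| = 64+34+60-5-12-20+1 = 122

|A∪B∪C| = 122


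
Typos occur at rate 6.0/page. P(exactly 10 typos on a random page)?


Poisson(λ=6.0): P(X=10) = e^(-λ)×λ^k/k!
= e^(-6.0) × 6.0^10 / 10!
≈ 0.002478752177 × 60466176 / 3628800 ≈ 0.041303

P(X=10) ≈ 0.041303 ≈ 4.13%


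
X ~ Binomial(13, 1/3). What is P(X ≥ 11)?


P(X ≥ 11) = Σ P(X=i) for i=11..13
P(X=11) = 104/531441
P(X=12) = 26/1594323
P(X=13) = 1/1594323
Sum = 113/531441

P(X ≥ 11) = 113/531441 ≈ 0.02%


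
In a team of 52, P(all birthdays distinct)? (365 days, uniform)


P(all different) = Π(365-i)/365 for i=0..51
= (365/365)×(364/365)×...×(314/365)
= 0.021995

P ≈ 0.0220 ≈ 2.20%


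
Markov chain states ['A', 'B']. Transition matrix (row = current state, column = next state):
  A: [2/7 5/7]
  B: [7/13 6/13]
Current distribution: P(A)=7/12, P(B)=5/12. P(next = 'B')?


P(next=B) = Σᵢ P(now=i)×P(i→B)
= 7/12×5/7 + 5/12×6/13
= 5/12 + 5/26 = 95/156

P = 95/156 ≈ 0.6090


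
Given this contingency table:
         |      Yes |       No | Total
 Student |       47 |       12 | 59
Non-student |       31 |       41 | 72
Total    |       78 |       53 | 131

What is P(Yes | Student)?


P(Yes | Student) = 47/(47+12) = 47/59

P(Yes|Student) = 47/59 ≈ 79.66%


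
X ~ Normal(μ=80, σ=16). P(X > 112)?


z = (112-80)/16 = 2.0
P(X > 112) = 1 - P(Z ≤ 2.0) = 1 - 0.9772 = 0.0228

P(X > 112) ≈ 0.0228


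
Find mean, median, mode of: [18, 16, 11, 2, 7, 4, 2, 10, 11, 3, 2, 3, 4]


Sorted: [2, 2, 2, 3, 3, 4, 4, 7, 10, 11, 11, 16, 18]
Mean = 93/13
Median = 4
Freq: {18: 1, 16: 1, 11: 2, 2: 3, 7: 1, 4: 2, 10: 1, 3: 2}
Mode: [2]

Mean=93/13, Median=4, Mode=2


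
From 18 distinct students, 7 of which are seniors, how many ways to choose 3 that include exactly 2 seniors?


Choose 2 of the 7 seniors and 1 of the other 11 students:
C(7,2)×C(11,1) = 21×11 = 231

231


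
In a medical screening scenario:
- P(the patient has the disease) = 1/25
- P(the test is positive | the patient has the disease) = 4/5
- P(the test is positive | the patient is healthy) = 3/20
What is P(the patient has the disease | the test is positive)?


Using Bayes' theorem:
P(A|B) = P(B|A)·P(A) / P(B)

P(the test is positive) = 4/5 × 1/25 + 3/20 × 24/25
= 4/125 + 18/125 = 22/125

P(the patient has the disease|the test is positive) = (4/125) / (22/125) = 2/11

P(the patient has the disease|the test is positive) = 2/11 ≈ 18.18%


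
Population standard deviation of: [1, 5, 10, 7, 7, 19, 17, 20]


Mean = 86/8 = 43/4
  (1-43/4)²=1521/16
  (5-43/4)²=529/16
  (10-43/4)²=9/16
  (7-43/4)²=225/16
  (7-43/4)²=225/16
  (19-43/4)²=1089/16
  (17-43/4)²=625/16
  (20-43/4)²=1369/16
Σ(x-μ)² = 699/2
σ² = (699/2)/8 = 699/16

σ = √(699/16) ≈ 6.6097


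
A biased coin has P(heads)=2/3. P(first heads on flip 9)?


Geometric: P(X=9) = (1-p)^(k-1)×p = (1/3)^8×2/3 = 2/19683

P(X=9) = 2/19683 ≈ 0.01%


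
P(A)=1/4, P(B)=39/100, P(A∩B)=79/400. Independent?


P(A)×P(B) = 39/400
P(A∩B) = 79/400
Not equal → NOT independent

No, not independent


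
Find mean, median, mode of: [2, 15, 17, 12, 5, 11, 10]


Sorted: [2, 5, 10, 11, 12, 15, 17]
Mean = 72/7
Median = 11
Freq: {2: 1, 15: 1, 17: 1, 12: 1, 5: 1, 11: 1, 10: 1}
Mode: No mode

Mean=72/7, Median=11, Mode=No mode


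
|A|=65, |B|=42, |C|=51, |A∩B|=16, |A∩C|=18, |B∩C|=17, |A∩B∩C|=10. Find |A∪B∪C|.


|A∪B∪C| = 65+42+51-16-18-17+10 = 117

|A∪B∪C| = 117


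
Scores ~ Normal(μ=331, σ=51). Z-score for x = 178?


z = (x - μ)/σ = (178 - 331)/51 = -3.0

z = -3.0


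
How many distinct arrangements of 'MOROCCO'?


Letters: 7, freq: {'M': 1, 'O': 3, 'R': 1, 'C': 2}
7!/(1!×3!×1!×2!) = 5040/12 = 420

420


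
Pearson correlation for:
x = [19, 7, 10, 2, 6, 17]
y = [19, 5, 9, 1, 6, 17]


n=6, Σx=61, Σy=57, Σxy=813, Σx²=839, Σy²=793
r = (6×813 - 61×57)/√((6×839 - 61²)(6×793 - 57²))
= 1401/√(1313×1509) = 1401/√1981317 ≈ 1401/1407.5926 ≈ 0.9953

r ≈ 0.9953


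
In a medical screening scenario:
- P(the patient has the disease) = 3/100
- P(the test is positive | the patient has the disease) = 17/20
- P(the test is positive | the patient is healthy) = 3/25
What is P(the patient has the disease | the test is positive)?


Using Bayes' theorem:
P(A|B) = P(B|A)·P(A) / P(B)

P(the test is positive) = 17/20 × 3/100 + 3/25 × 97/100
= 51/2000 + 291/2500 = 1419/10000

P(the patient has the disease|the test is positive) = (51/2000) / (1419/10000) = 85/473

P(the patient has the disease|the test is positive) = 85/473 ≈ 17.97%


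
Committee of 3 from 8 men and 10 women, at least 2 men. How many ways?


Count by #men:
  2M,1W: C(8,2)×C(10,1)=280
  3M,0W: C(8,3)×C(10,0)=56
Total = 336

336


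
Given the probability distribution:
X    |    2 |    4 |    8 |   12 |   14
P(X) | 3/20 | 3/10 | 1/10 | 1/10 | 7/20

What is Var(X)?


E[X] = 42/5
E[X²] = 474/5
Var(X) = E[X²] - (E[X])² = 474/5 - 1764/25 = 606/25

Var(X) = 606/25 ≈ 24.2400


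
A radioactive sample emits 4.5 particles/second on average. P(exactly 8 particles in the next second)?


Poisson(λ=4.5): P(X=8) = e^(-λ)×λ^k/k!
= e^(-4.5) × 4.5^8 / 8!
≈ 0.01110899654 × 168151.253906 / 40320 ≈ 0.046329

P(X=8) ≈ 0.046329 ≈ 4.63%


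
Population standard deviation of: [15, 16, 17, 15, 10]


Mean = 73/5
  (15-73/5)²=4/25
  (16-73/5)²=49/25
  (17-73/5)²=144/25
  (15-73/5)²=4/25
  (10-73/5)²=529/25
Σ(x-μ)² = 146/5
σ² = (146/5)/5 = 146/25

σ = √(146/25) ≈ 2.4166


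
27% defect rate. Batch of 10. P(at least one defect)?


P(all good) = (73/100)^10 = 4297625829703557649/100000000000000000000
P(≥1 defect) = 95702374170296442351/100000000000000000000

P = 95702374170296442351/100000000000000000000 ≈ 95.70%


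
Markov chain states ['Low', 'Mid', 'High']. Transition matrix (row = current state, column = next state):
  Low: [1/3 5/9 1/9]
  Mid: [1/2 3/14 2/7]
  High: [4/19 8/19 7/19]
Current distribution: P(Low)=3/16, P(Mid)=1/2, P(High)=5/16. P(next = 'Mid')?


P(next=Mid) = Σᵢ P(now=i)×P(i→Mid)
= 3/16×5/9 + 1/2×3/14 + 5/16×8/19
= 5/48 + 3/28 + 5/38 = 2189/6384

P = 2189/6384 ≈ 0.3429


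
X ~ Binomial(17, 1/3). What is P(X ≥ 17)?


P(X ≥ 17) = Σ P(X=i) for i=17..17
P(X=17) = 1/129140163
Sum = 1/129140163

P(X ≥ 17) = 1/129140163 ≈ 0.00%


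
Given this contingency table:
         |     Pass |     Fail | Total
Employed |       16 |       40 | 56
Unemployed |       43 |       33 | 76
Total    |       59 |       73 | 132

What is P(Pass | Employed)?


P(Pass | Employed) = 16/(16+40) = 16/56 = 2/7

P(Pass|Employed) = 2/7 ≈ 28.57%


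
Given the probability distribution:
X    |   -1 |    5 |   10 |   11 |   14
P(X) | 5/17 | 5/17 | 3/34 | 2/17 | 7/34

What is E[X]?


E[X] = Σ x·P(X=x)
= (-1)×(5/17) + (5)×(5/17) + (10)×(3/34) + (11)×(2/17) + (14)×(7/34)
= 106/17

E[X] = 106/17


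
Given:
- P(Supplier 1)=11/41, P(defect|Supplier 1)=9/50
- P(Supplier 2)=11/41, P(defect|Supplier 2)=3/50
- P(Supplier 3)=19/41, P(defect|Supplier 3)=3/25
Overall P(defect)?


P(B) = Σ P(B|Aᵢ)×P(Aᵢ)
  9/50×11/41 = 99/2050
  3/50×11/41 = 33/2050
  3/25×19/41 = 57/1025
Sum = 3/25

P(defect) = 3/25 ≈ 12.00%


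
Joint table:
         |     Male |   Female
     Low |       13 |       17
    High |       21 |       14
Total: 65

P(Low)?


P(Low) = (13+17)/65 = 30/65 = 6/13

P(Low) = 6/13 ≈ 46.15%


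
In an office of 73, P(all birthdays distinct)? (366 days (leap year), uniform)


P(all different) = Π(366-i)/366 for i=0..72
= (366/366)×(365/366)×...×(294/366)
= 0.000449

P ≈ 0.0004 ≈ 0.04%


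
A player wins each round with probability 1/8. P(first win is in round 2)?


Geometric: P(X=2) = (1-p)^(k-1)×p = (7/8)^1×1/8 = 7/64

P(X=2) = 7/64 ≈ 10.94%


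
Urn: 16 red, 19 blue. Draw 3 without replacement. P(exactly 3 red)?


Hypergeometric: C(16,3)×C(19,0)/C(35,3)
= 560×1/6545 = 16/187

P(X=3) = 16/187 ≈ 8.56%


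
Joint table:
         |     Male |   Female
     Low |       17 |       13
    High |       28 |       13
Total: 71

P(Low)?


P(Low) = (17+13)/71 = 30/71

P(Low) = 30/71 ≈ 42.25%


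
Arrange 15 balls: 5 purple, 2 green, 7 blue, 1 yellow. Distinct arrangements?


15!/(5!×2!×7!×1!) = 1081080

1081080


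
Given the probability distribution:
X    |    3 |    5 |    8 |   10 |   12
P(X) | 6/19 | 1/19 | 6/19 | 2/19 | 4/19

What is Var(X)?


E[X] = 139/19
E[X²] = 1239/19
Var(X) = E[X²] - (E[X])² = 1239/19 - 19321/361 = 4220/361

Var(X) = 4220/361 ≈ 11.6898


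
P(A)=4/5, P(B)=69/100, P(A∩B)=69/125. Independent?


P(A)×P(B) = 69/125
P(A∩B) = 69/125
Equal ✓ → Independent

Yes, independent


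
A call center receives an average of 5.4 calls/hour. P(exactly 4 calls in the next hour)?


Poisson(λ=5.4): P(X=4) = e^(-λ)×λ^k/k!
= e^(-5.4) × 5.4^4 / 4!
≈ 0.004516580943 × 850.3056 / 24 ≈ 0.160020

P(X=4) ≈ 0.160020 ≈ 16.00%


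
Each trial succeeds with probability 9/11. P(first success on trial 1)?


Geometric: P(X=1) = (1-p)^(k-1)×p = (2/11)^0×9/11 = 9/11

P(X=1) = 9/11 ≈ 81.82%


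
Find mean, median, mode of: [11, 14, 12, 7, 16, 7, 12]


Sorted: [7, 7, 11, 12, 12, 14, 16]
Mean = 79/7
Median = 12
Freq: {11: 1, 14: 1, 12: 2, 7: 2, 16: 1}
Mode: [7, 12]

Mean=79/7, Median=12, Mode=[7, 12]


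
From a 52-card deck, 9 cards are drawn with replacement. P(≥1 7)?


P(not a 7) = 48/52 = 12/13
P(none in 9 draws) = (12/13)^9 = 5159780352/10604499373
P(≥1 7) = 1 - 5159780352/10604499373 = 5444719021/10604499373

P = 5444719021/10604499373 ≈ 51.34%


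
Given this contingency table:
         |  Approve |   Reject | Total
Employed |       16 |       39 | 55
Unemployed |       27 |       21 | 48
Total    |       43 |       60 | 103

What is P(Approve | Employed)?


P(Approve | Employed) = 16/(16+39) = 16/55

P(Approve|Employed) = 16/55 ≈ 29.09%


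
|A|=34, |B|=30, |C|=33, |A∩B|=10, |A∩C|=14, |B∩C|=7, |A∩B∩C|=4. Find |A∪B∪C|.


|A∪B∪C| = 34+30+33-10-14-7+4 = 70

|A∪B∪C| = 70


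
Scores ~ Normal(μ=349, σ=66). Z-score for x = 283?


z = (x - μ)/σ = (283 - 349)/66 = -1.0

z = -1.0


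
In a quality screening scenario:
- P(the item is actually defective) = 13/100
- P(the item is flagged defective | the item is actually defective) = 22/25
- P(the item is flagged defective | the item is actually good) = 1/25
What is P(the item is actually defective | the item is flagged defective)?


Using Bayes' theorem:
P(A|B) = P(B|A)·P(A) / P(B)

P(the item is flagged defective) = 22/25 × 13/100 + 1/25 × 87/100
= 143/1250 + 87/2500 = 373/2500

P(the item is actually defective|the item is flagged defective) = (143/1250) / (373/2500) = 286/373

P(the item is actually defective|the item is flagged defective) = 286/373 ≈ 76.68%


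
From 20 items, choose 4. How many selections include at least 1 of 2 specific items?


Complement: C(20,4) - C(18,4) = 4845 - 3060 = 1785

1785


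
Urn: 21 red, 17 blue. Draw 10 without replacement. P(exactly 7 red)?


Hypergeometric: C(21,7)×C(17,3)/C(38,10)
= 116280×680/472733756 = 61200/365893

P(X=7) = 61200/365893 ≈ 16.73%


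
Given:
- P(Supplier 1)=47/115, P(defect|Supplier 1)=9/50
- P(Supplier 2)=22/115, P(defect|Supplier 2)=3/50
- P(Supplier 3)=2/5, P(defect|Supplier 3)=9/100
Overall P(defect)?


P(B) = Σ P(B|Aᵢ)×P(Aᵢ)
  9/50×47/115 = 423/5750
  3/50×22/115 = 33/2875
  9/100×2/5 = 9/250
Sum = 348/2875

P(defect) = 348/2875 ≈ 12.10%


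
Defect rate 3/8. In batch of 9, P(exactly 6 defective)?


Binomial: P(X=6) = C(9,6)×p^6×(1-p)^3
= 84 × 729/262144 × 125/512 = 1913625/33554432

P(X=6) = 1913625/33554432 ≈ 5.70%


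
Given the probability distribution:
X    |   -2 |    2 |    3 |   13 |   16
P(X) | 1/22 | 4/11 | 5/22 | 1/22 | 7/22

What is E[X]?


E[X] = Σ x·P(X=x)
= (-2)×(1/22) + (2)×(4/11) + (3)×(5/22) + (13)×(1/22) + (16)×(7/22)
= 7

E[X] = 7


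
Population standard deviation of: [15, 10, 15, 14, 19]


Mean = 73/5
  (15-73/5)²=4/25
  (10-73/5)²=529/25
  (15-73/5)²=4/25
  (14-73/5)²=9/25
  (19-73/5)²=484/25
Σ(x-μ)² = 206/5
σ² = (206/5)/5 = 206/25

σ = √(206/25) ≈ 2.8705


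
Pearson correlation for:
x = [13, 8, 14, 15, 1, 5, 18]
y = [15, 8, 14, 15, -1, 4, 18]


n=7, Σx=74, Σy=73, Σxy=1023, Σx²=1004, Σy²=1051
r = (7×1023 - 74×73)/√((7×1004 - 74²)(7×1051 - 73²))
= 1759/√(1552×2028) = 1759/√3147456 ≈ 1759/1774.1071 ≈ 0.9915

r ≈ 0.9915


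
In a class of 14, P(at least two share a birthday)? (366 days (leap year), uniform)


P(all different) = Π(366-i)/366 for i=0..13
= 0.777440
P(match) = 1 - 0.777440 = 0.222560

P ≈ 0.2226 ≈ 22.26%


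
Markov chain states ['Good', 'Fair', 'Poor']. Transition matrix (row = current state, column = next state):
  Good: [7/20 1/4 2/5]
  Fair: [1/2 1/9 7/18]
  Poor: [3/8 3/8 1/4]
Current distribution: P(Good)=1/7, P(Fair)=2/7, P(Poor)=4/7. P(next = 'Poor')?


P(next=Poor) = Σᵢ P(now=i)×P(i→Poor)
= 1/7×2/5 + 2/7×7/18 + 4/7×1/4
= 2/35 + 1/9 + 1/7 = 14/45

P = 14/45 ≈ 0.3111


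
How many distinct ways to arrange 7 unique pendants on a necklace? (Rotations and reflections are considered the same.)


Free circular arrangements: rotations and reflections both identified.
(n-1)!/2 = 6!/2 = 720/2 = 360

360


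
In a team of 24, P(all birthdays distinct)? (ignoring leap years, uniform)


P(all different) = Π(365-i)/365 for i=0..23
= (365/365)×(364/365)×...×(342/365)
= 0.461656

P ≈ 0.4617 ≈ 46.17%


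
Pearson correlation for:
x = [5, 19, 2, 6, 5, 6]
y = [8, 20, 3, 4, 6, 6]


n=6, Σx=43, Σy=47, Σxy=516, Σx²=487, Σy²=561
r = (6×516 - 43×47)/√((6×487 - 43²)(6×561 - 47²))
= 1075/√(1073×1157) = 1075/√1241461 ≈ 1075/1114.2087 ≈ 0.9648

r ≈ 0.9648


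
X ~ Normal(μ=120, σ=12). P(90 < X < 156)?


z₁=(90-120)/12=-2.5, z₂=(156-120)/12=3.0
P = Φ(3.0) - Φ(-2.5) = 0.998650 - 0.006210 = 0.992440 ≈ 0.9924

P(90 < X < 156) ≈ 0.9924


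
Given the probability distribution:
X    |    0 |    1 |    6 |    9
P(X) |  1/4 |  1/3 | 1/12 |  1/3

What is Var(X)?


E[X] = 23/6
E[X²] = 91/3
Var(X) = E[X²] - (E[X])² = 91/3 - 529/36 = 563/36

Var(X) = 563/36 ≈ 15.6389


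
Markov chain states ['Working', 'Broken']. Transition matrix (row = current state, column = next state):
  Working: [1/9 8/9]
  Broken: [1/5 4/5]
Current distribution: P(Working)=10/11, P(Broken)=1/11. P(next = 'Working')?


P(next=Working) = Σᵢ P(now=i)×P(i→Working)
= 10/11×1/9 + 1/11×1/5
= 10/99 + 1/55 = 59/495

P = 59/495 ≈ 0.1192


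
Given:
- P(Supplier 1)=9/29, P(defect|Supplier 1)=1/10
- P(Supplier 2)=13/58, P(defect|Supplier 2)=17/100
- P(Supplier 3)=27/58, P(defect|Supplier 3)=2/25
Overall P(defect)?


P(B) = Σ P(B|Aᵢ)×P(Aᵢ)
  1/10×9/29 = 9/290
  17/100×13/58 = 221/5800
  2/25×27/58 = 27/725
Sum = 617/5800

P(defect) = 617/5800 ≈ 10.64%


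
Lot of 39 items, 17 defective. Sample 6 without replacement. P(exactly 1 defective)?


Hypergeometric: C(17,1)×C(22,5)/C(39,6)
= 17×26334/3262623 = 66/481

P(X=1) = 66/481 ≈ 13.72%


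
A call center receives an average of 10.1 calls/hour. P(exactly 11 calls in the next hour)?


Poisson(λ=10.1): P(X=11) = e^(-λ)×λ^k/k!
= e^(-10.1) × 10.1^11 / 11!
≈ 4.107955523e-05 × 111566834667 / 39916800 ≈ 0.114817

P(X=11) ≈ 0.114817 ≈ 11.48%


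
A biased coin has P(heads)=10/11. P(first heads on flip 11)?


Geometric: P(X=11) = (1-p)^(k-1)×p = (1/11)^10×10/11 = 10/285311670611

P(X=11) = 10/285311670611 ≈ 0.00%


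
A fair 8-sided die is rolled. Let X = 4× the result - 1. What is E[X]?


E[die] = (1+8)/2 = 9/2
E[X] = 4×9/2 - 1 = 17

E[X] = 17


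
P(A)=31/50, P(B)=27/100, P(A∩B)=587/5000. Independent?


P(A)×P(B) = 837/5000
P(A∩B) = 587/5000
Not equal → NOT independent

No, not independent


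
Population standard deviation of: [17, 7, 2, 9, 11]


Mean = 46/5
  (17-46/5)²=1521/25
  (7-46/5)²=121/25
  (2-46/5)²=1296/25
  (9-46/5)²=1/25
  (11-46/5)²=81/25
Σ(x-μ)² = 604/5
σ² = (604/5)/5 = 604/25

σ = √(604/25) ≈ 4.9153


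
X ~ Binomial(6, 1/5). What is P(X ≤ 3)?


P(X ≤ 3) = Σ P(X=i) for i=0..3
P(X=0) = 4096/15625
P(X=1) = 6144/15625
P(X=2) = 768/3125
P(X=3) = 256/3125
Sum = 3072/3125

P(X ≤ 3) = 3072/3125 ≈ 98.30%


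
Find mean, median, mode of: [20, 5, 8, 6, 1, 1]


Sorted: [1, 1, 5, 6, 8, 20]
Mean = 41/6
Median = 11/2
Freq: {20: 1, 5: 1, 8: 1, 6: 1, 1: 2}
Mode: [1]

Mean=41/6, Median=11/2, Mode=1


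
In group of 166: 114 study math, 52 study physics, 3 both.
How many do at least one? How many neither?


|A∪B| = 114+52-3 = 163
Neither = 166-163 = 3

At least one: 163; Neither: 3


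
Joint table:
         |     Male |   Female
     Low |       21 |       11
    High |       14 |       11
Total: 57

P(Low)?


P(Low) = (21+11)/57 = 32/57

P(Low) = 32/57 ≈ 56.14%


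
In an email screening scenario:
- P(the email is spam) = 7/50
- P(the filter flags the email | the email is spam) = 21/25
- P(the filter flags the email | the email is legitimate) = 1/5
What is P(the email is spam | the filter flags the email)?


Using Bayes' theorem:
P(A|B) = P(B|A)·P(A) / P(B)

P(the filter flags the email) = 21/25 × 7/50 + 1/5 × 43/50
= 147/1250 + 43/250 = 181/625

P(the email is spam|the filter flags the email) = (147/1250) / (181/625) = 147/362

P(the email is spam|the filter flags the email) = 147/362 ≈ 40.61%


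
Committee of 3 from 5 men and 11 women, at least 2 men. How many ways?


Count by #men:
  2M,1W: C(5,2)×C(11,1)=110
  3M,0W: C(5,3)×C(11,0)=10
Total = 120

120


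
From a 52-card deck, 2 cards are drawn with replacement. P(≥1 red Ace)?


P(not a red Ace) = 50/52 = 25/26
P(none in 2 draws) = (25/26)^2 = 625/676
P(≥1 red Ace) = 1 - 625/676 = 51/676

P = 51/676 ≈ 7.54%


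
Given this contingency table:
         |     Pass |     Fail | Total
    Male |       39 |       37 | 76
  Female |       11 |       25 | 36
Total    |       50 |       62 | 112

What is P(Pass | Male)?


P(Pass | Male) = 39/(39+37) = 39/76

P(Pass|Male) = 39/76 ≈ 51.32%


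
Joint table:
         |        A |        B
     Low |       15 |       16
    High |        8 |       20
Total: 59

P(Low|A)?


P(Low|A) = 15/(15+8) = 15/23

P = 15/23 ≈ 65.22%


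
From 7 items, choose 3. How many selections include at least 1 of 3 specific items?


Complement: C(7,3) - C(4,3) = 35 - 4 = 31

31


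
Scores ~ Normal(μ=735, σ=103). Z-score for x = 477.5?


z = (x - μ)/σ = (477.5 - 735)/103 = -2.5

z = -2.5


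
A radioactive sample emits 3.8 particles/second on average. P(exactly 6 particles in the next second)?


Poisson(λ=3.8): P(X=6) = e^(-λ)×λ^k/k!
= e^(-3.8) × 3.8^6 / 6!
≈ 0.02237077186 × 3010.936384 / 720 ≈ 0.093551

P(X=6) ≈ 0.093551 ≈ 9.36%


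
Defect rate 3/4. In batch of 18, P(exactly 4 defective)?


Binomial: P(X=4) = C(18,4)×p^4×(1-p)^14
= 3060 × 81/256 × 1/268435456 = 61965/17179869184

P(X=4) = 61965/17179869184 ≈ 0.00%


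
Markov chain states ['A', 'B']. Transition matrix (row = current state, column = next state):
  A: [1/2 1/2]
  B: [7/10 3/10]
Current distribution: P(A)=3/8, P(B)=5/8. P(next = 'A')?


P(next=A) = Σᵢ P(now=i)×P(i→A)
= 3/8×1/2 + 5/8×7/10
= 3/16 + 7/16 = 5/8

P = 5/8 ≈ 0.6250


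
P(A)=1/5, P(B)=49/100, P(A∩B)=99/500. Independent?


P(A)×P(B) = 49/500
P(A∩B) = 99/500
Not equal → NOT independent

No, not independent


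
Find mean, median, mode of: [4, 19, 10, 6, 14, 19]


Sorted: [4, 6, 10, 14, 19, 19]
Mean = 72/6 = 12
Median = 12
Freq: {4: 1, 19: 2, 10: 1, 6: 1, 14: 1}
Mode: [19]

Mean=12, Median=12, Mode=19


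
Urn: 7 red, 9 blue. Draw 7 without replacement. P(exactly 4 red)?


Hypergeometric: C(7,4)×C(9,3)/C(16,7)
= 35×84/11440 = 147/572

P(X=4) = 147/572 ≈ 25.70%


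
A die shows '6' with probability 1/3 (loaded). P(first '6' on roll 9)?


Geometric: P(X=9) = (1-p)^(k-1)×p = (2/3)^8×1/3 = 256/19683

P(X=9) = 256/19683 ≈ 1.30%


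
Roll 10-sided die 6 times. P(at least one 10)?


P(no 10)^6 = (9/10)^6 = 531441/1000000
P(≥1) = 1 - 531441/1000000 = 468559/1000000

P = 468559/1000000 ≈ 46.86%


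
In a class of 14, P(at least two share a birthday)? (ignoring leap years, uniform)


P(all different) = Π(365-i)/365 for i=0..13
= 0.776897
P(match) = 1 - 0.776897 = 0.223103

P ≈ 0.2231 ≈ 22.31%


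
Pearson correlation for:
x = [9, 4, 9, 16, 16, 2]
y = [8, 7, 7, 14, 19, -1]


n=6, Σx=56, Σy=54, Σxy=689, Σx²=694, Σy²=720
r = (6×689 - 56×54)/√((6×694 - 56²)(6×720 - 54²))
= 1110/√(1028×1404) = 1110/√1443312 ≈ 1110/1201.3792 ≈ 0.9239

r ≈ 0.9239


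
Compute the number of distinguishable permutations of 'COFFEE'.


Letters: 6, freq: {'C': 1, 'O': 1, 'F': 2, 'E': 2}
6!/(1!×1!×2!×2!) = 720/4 = 180

180


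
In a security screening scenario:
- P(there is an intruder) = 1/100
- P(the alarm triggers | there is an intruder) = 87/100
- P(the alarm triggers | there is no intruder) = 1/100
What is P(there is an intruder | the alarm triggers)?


Using Bayes' theorem:
P(A|B) = P(B|A)·P(A) / P(B)

P(the alarm triggers) = 87/100 × 1/100 + 1/100 × 99/100
= 87/10000 + 99/10000 = 93/5000

P(there is an intruder|the alarm triggers) = (87/10000) / (93/5000) = 29/62

P(there is an intruder|the alarm triggers) = 29/62 ≈ 46.77%


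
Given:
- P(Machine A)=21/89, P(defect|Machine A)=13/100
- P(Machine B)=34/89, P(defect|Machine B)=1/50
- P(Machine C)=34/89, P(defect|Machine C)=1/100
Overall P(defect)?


P(B) = Σ P(B|Aᵢ)×P(Aᵢ)
  13/100×21/89 = 273/8900
  1/50×34/89 = 17/2225
  1/100×34/89 = 17/4450
Sum = 15/356

P(defect) = 15/356 ≈ 4.21%
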